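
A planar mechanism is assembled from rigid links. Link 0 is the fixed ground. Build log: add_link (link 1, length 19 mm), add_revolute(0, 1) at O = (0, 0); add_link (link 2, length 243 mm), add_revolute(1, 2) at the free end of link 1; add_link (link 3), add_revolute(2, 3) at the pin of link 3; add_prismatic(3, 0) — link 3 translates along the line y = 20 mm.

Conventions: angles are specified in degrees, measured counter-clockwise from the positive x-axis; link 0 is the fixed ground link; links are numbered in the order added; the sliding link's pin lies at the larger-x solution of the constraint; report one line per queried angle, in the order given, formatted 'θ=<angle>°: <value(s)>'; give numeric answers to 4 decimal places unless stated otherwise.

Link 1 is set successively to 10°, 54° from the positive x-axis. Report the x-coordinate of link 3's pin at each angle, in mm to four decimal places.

geometry: r = 19 mm, L = 243 mm, e = 20 mm
θ=10°: crank pin P = (r cos θ, r sin θ) = (18.711347, 3.299315)
θ=10°: h = r sin θ − e = 3.299315 − 20 = -16.700685
θ=10°: x = r cos θ + √(L² − h²) = 18.711347 + 242.425426 = 261.136773
θ=54°: crank pin P = (r cos θ, r sin θ) = (11.167920, 15.371323)
θ=54°: h = r sin θ − e = 15.371323 − 20 = -4.628677
θ=54°: x = r cos θ + √(L² − h²) = 11.167920 + 242.955912 = 254.123832

θ=10°: 261.1368
θ=54°: 254.1238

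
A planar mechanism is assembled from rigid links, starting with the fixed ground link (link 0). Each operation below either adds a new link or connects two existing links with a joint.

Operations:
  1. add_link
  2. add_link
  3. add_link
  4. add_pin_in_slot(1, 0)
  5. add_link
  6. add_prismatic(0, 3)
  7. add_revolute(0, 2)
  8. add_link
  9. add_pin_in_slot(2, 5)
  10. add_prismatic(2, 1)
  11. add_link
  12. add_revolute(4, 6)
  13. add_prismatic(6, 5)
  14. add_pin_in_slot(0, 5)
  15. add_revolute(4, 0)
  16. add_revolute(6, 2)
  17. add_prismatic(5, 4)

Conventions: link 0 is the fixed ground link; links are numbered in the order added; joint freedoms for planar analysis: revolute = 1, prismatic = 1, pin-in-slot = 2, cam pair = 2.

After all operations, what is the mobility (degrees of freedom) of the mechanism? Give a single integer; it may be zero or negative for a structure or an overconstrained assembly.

link 0 = ground. State L|J1|J2 = 1|0|0
+link1  2|0|0
+link2  3|0|0
+link3  4|0|0
PS(1,0) f=2→J2  4|0|1
+link4  5|0|1
P(0,3) f=1→J1  5|1|1
R(0,2) f=1→J1  5|2|1
+link5  6|2|1
PS(2,5) f=2→J2  6|2|2
P(2,1) f=1→J1  6|3|2
+link6  7|3|2
R(4,6) f=1→J1  7|4|2
P(6,5) f=1→J1  7|5|2
PS(0,5) f=2→J2  7|5|3
R(4,0) f=1→J1  7|6|3
R(6,2) f=1→J1  7|7|3
P(5,4) f=1→J1  7|8|3
M = 3(7−1)−2·8−3 = 18−16−3 = -1

M = -1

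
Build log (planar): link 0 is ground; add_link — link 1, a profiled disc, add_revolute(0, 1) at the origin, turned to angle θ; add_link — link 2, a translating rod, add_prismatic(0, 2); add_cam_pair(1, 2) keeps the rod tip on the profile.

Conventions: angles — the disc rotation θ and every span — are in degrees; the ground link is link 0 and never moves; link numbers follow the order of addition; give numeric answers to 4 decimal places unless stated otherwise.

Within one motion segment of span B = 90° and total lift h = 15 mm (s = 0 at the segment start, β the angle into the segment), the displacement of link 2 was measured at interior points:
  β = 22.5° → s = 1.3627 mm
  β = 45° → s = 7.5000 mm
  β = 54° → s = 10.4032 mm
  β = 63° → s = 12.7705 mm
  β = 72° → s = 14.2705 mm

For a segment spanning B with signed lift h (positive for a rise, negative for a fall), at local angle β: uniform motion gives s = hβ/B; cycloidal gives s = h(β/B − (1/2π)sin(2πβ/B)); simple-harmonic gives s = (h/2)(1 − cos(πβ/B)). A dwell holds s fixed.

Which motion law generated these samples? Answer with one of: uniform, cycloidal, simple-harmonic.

candidates at β/B = r: uniform s = h·r (linear in β); cycloidal s = h·(r − sin(2πr)/(2π)); simple-harmonic s = (h/2)(1 − cos(πr))
β=22.5°: printed 1.3627 | uniform 3.7500, cycloidal 1.3627, simple-harmonic 2.1967
β=45°: printed 7.5000 | uniform 7.5000, cycloidal 7.5000, simple-harmonic 7.5000
β=54°: printed 10.4032 | uniform 9.0000, cycloidal 10.4032, simple-harmonic 9.8176
β=63°: printed 12.7705 | uniform 10.5000, cycloidal 12.7705, simple-harmonic 11.9084
β=72°: printed 14.2705 | uniform 12.0000, cycloidal 14.2705, simple-harmonic 13.5676
only one law matches every sample → cycloidal

cycloidal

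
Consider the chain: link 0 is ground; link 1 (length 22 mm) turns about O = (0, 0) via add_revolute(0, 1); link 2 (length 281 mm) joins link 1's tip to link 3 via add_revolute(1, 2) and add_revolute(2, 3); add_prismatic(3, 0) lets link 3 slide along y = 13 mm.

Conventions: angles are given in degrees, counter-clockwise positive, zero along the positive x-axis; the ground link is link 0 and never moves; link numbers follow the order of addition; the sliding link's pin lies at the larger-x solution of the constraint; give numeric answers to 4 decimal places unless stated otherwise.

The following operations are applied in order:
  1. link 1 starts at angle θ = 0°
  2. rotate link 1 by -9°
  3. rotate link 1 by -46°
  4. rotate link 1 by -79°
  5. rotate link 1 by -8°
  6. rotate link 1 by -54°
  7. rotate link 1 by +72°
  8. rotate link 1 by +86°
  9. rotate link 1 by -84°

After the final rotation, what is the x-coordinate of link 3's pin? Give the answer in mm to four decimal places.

geometry: r = 22 mm, L = 281 mm, e = 13 mm; θ starts at 0°
rotate link 1 by -9°: θ ← 0° -9° = -9°
rotate link 1 by -46°: θ ← -9° -46° = -55°
rotate link 1 by -79°: θ ← -55° -79° = -134°
rotate link 1 by -8°: θ ← -134° -8° = -142°
rotate link 1 by -54°: θ ← -142° -54° = -196°
rotate link 1 by +72°: θ ← -196° +72° = -124°
rotate link 1 by +86°: θ ← -124° +86° = -38°
rotate link 1 by -84°: θ ← -38° -84° = -122°
crank pin P = (r cos θ, r sin θ) = (-11.658224, -18.657058)
h = r sin θ − e = -18.657058 − 13 = -31.657058
x = r cos θ + √(L² − h²) = -11.658224 + 279.211086 = 267.552862

267.5529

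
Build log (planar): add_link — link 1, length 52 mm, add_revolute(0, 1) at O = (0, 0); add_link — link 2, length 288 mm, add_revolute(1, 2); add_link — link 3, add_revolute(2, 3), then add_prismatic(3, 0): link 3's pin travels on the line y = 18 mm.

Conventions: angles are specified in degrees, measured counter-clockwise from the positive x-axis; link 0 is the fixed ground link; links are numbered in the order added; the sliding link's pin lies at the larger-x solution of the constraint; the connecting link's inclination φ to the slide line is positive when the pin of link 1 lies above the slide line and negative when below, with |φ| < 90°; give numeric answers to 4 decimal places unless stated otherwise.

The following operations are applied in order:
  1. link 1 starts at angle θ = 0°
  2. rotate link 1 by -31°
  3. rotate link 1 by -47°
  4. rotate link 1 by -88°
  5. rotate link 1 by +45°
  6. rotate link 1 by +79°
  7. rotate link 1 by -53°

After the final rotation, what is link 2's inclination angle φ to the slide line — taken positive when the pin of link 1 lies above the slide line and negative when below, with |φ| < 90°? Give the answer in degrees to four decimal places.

geometry: r = 52 mm, L = 288 mm, e = 18 mm; θ starts at 0°
rotate link 1 by -31°: θ ← 0° -31° = -31°
rotate link 1 by -47°: θ ← -31° -47° = -78°
rotate link 1 by -88°: θ ← -78° -88° = -166°
rotate link 1 by +45°: θ ← -166° +45° = -121°
rotate link 1 by +79°: θ ← -121° +79° = -42°
rotate link 1 by -53°: θ ← -42° -53° = -95°
h = r sin θ − e = -51.802124 − 18 = -69.802124
sin φ = h / L = -69.802124 / 288 = -0.24236849
φ = arcsin(-0.24236849) = -14.026373°

-14.0264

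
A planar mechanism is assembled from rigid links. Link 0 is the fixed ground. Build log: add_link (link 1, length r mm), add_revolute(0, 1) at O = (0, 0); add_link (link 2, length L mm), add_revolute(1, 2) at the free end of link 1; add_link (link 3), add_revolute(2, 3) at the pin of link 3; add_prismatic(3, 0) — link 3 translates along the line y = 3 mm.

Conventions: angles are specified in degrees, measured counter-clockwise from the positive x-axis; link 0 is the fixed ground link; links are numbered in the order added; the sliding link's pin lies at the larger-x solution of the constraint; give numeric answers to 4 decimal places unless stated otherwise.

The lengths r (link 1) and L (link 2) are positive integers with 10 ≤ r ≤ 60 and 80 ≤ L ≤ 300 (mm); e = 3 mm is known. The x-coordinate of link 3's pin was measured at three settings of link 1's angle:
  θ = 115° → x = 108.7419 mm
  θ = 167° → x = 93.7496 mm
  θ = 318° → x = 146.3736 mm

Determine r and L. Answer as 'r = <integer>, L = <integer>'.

constraint per measurement: (x − r cos θ)² + (r sin θ − e)² = L²
subtracting the θ₁ and θ₂ equations cancels the r² and L² terms:
r = (x₁² − x₂²) / (2[(x₁cos θ₁ + e sin θ₁) − (x₂cos θ₂ + e sin θ₂)]) = 32.0000 → r = 32
L² = (x₁ − r cos θ₁)² + (r sin θ₁ − e)² = 15624.9937 → L = 125.0000 → L = 125
check at θ₃=318°: x = 146.3736 (printed 146.3736) ✓

r = 32, L = 125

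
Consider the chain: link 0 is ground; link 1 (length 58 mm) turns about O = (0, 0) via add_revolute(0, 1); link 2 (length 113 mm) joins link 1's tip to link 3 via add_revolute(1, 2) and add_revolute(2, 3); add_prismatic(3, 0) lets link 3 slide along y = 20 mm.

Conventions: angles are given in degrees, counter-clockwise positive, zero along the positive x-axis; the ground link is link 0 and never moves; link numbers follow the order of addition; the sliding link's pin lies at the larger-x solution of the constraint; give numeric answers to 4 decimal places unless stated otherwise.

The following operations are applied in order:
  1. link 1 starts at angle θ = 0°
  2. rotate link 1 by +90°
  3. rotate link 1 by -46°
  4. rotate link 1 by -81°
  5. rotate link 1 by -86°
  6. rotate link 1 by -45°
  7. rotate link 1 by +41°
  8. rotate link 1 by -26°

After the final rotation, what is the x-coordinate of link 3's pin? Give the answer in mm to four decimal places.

geometry: r = 58 mm, L = 113 mm, e = 20 mm; θ starts at 0°
rotate link 1 by +90°: θ ← 0° +90° = 90°
rotate link 1 by -46°: θ ← 90° -46° = 44°
rotate link 1 by -81°: θ ← 44° -81° = -37°
rotate link 1 by -86°: θ ← -37° -86° = -123°
rotate link 1 by -45°: θ ← -123° -45° = -168°
rotate link 1 by +41°: θ ← -168° +41° = -127°
rotate link 1 by -26°: θ ← -127° -26° = -153°
crank pin P = (r cos θ, r sin θ) = (-51.678378, -26.331449)
h = r sin θ − e = -26.331449 − 20 = -46.331449
x = r cos θ + √(L² − h²) = -51.678378 + 103.065013 = 51.386634

51.3866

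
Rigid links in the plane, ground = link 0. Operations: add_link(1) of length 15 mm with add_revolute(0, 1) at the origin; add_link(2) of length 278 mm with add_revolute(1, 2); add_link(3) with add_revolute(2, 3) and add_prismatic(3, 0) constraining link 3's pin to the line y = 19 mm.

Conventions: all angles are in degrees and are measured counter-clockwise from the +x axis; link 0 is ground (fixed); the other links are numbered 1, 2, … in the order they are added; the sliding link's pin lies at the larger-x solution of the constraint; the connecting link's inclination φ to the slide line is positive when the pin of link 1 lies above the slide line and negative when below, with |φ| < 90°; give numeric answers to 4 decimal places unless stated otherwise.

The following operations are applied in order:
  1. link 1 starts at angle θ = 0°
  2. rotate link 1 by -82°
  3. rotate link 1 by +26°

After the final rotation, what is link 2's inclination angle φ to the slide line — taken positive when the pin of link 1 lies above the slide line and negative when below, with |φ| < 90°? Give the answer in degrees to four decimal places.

geometry: r = 15 mm, L = 278 mm, e = 19 mm; θ starts at 0°
rotate link 1 by -82°: θ ← 0° -82° = -82°
rotate link 1 by +26°: θ ← -82° +26° = -56°
h = r sin θ − e = -12.435564 − 19 = -31.435564
sin φ = h / L = -31.435564 / 278 = -0.11307757
φ = arcsin(-0.11307757) = -6.492754°

-6.4928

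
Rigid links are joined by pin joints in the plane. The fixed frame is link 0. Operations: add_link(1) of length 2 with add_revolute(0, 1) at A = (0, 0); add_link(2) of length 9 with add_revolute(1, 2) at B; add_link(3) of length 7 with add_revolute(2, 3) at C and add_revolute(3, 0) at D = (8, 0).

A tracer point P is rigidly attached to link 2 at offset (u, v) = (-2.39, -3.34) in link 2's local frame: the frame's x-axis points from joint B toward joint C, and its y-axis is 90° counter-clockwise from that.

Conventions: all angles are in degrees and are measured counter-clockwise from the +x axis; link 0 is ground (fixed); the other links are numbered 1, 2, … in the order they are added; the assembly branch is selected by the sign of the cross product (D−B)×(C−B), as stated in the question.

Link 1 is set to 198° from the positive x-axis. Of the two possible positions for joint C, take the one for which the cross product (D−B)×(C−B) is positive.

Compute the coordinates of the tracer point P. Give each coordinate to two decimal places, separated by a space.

A=(0,0), D=(8.00,0)
B = A + 2.00·(cos198°, sin198°) = (-1.9021, -0.6180)
|BD| = 9.9214
circle(B,9.00) ∩ circle(D,7.00): a=6.5734, h=6.1474
  candidates: C₊=(4.2755,5.9269) cross=60.991; C₋=(5.0414,-6.3440) cross=-60.991
  branch + wants cross > 0 → take C=(4.2755,5.9269) (cross=60.991)
ex = (C−B)/|BC| = (0.6864,0.7272); ey = (-0.7272,0.6864)
P = B + -2.39·ex + -3.34·ey = (-1.1137,-4.6487)

-1.11 -4.65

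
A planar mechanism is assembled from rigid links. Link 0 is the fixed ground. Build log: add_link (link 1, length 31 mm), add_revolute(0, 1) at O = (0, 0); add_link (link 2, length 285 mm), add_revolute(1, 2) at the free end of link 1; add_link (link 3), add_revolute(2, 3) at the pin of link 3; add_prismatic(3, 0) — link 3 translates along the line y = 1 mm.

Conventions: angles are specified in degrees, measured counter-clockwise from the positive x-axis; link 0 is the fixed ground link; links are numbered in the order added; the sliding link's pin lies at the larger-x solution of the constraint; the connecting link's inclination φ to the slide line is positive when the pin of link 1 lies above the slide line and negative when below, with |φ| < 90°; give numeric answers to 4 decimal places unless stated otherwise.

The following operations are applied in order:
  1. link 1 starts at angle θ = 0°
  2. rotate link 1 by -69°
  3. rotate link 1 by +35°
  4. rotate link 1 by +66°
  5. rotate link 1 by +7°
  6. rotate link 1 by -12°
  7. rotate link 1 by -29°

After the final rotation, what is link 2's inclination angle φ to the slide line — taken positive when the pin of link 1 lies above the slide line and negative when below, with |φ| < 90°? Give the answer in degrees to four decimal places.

geometry: r = 31 mm, L = 285 mm, e = 1 mm; θ starts at 0°
rotate link 1 by -69°: θ ← 0° -69° = -69°
rotate link 1 by +35°: θ ← -69° +35° = -34°
rotate link 1 by +66°: θ ← -34° +66° = 32°
rotate link 1 by +7°: θ ← 32° +7° = 39°
rotate link 1 by -12°: θ ← 39° -12° = 27°
rotate link 1 by -29°: θ ← 27° -29° = -2°
h = r sin θ − e = -1.081884 − 1 = -2.081884
sin φ = h / L = -2.081884 / 285 = -0.00730486
φ = arcsin(-0.00730486) = -0.418541°

-0.4185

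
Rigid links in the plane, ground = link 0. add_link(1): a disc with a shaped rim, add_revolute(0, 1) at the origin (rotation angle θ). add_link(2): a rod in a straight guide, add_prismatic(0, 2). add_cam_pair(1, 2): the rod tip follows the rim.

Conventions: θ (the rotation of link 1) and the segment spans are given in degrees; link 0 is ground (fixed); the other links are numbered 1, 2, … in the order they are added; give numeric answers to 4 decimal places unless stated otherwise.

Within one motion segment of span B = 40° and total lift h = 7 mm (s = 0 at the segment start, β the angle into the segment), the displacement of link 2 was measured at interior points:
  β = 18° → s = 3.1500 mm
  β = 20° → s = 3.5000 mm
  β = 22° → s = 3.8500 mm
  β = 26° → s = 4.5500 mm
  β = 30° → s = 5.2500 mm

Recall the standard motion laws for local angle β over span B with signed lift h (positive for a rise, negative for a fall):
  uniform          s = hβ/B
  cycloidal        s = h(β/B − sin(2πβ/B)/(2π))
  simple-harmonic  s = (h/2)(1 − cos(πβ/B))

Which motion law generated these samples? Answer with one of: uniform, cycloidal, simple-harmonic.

candidates at β/B = r: uniform s = h·r (linear in β); cycloidal s = h·(r − sin(2πr)/(2π)); simple-harmonic s = (h/2)(1 − cos(πr))
β=18°: printed 3.1500 | uniform 3.1500, cycloidal 2.8057, simple-harmonic 2.9525
β=20°: printed 3.5000 | uniform 3.5000, cycloidal 3.5000, simple-harmonic 3.5000
β=22°: printed 3.8500 | uniform 3.8500, cycloidal 4.1943, simple-harmonic 4.0475
β=26°: printed 4.5500 | uniform 4.5500, cycloidal 5.4513, simple-harmonic 5.0890
β=30°: printed 5.2500 | uniform 5.2500, cycloidal 6.3641, simple-harmonic 5.9749
only one law matches every sample → uniform

uniform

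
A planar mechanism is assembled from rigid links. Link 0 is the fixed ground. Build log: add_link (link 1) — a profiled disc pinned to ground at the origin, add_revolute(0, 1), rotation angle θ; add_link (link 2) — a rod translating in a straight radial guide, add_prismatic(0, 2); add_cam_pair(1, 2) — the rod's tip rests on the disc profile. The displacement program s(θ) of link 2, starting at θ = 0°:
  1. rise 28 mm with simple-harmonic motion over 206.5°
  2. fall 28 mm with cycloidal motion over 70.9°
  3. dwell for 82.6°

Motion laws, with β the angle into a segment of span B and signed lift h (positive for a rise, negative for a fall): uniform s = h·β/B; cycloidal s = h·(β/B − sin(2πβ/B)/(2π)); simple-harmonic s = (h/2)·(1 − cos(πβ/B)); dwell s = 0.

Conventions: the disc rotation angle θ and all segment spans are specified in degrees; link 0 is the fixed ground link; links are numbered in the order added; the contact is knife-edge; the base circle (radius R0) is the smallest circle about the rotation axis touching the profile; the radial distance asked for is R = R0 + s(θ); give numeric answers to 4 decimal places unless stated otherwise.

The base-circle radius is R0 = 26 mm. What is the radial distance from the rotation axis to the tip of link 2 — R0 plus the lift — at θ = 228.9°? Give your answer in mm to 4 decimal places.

seg 1 [0°–206.5°] simple-harmonic, h=28: full span → s += 28 → s = 28.0000
seg 2 [206.5°–277.4°] cycloidal, h=-28: θ=228.9° here. β=22.4, B=70.9. -28·(0.3159 − sin(2π·0.3159)/(2π)) = -4.7669 → s = 23.2331
R = R0 + s = 26 + 23.2331 = 49.2331

49.2331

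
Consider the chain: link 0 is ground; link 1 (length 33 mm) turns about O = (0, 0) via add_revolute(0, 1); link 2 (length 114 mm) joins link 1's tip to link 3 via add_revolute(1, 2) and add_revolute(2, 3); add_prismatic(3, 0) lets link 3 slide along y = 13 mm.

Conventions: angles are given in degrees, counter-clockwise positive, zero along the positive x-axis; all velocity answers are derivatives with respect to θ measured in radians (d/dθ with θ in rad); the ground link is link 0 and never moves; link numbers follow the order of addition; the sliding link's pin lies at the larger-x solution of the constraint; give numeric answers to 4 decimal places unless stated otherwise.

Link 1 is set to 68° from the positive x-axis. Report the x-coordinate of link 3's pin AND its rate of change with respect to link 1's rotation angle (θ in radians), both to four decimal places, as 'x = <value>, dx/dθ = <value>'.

geometry: r = 33 mm, L = 114 mm, e = 13 mm
crank pin P = (r cos θ, r sin θ) = (12.362018, 30.597067)
h = r sin θ − e = 30.597067 − 13 = 17.597067
x = r cos θ + √(L² − h²) = 12.362018 + 112.633668 = 124.995686
dx/dθ = −r sin θ − h·r cos θ/√(L² − h²) (θ in radians; h = 17.597067) = -32.528419

x = 124.9957, dx/dθ = -32.5284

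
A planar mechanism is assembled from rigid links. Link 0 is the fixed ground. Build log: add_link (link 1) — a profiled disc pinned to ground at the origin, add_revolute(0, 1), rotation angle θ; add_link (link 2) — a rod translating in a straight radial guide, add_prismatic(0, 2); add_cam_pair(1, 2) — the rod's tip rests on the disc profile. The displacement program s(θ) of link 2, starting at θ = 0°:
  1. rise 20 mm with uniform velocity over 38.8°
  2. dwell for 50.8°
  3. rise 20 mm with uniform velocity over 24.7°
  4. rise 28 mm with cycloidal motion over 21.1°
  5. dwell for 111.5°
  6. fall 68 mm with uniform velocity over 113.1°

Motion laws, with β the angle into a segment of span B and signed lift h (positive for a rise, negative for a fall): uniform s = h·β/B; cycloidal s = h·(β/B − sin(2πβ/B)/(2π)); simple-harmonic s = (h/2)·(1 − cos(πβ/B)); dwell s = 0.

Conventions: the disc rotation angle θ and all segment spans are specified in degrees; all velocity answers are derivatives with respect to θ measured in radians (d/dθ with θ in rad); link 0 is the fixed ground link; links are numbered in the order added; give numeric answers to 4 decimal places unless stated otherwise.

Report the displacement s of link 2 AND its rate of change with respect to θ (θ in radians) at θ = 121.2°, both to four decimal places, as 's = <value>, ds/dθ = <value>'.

seg 1 [0°–38.8°] uniform, h=20: full span → s += 20 → s = 20.0000
seg 2 [38.8°–89.6°] dwell: s stays 20.0000
seg 3 [89.6°–114.3°] uniform, h=20: full span → s += 20 → s = 40.0000
seg 4 [114.3°–135.4°] cycloidal, h=28: θ=121.2° here. β=6.9, B=21.1. 28·(0.3270 − sin(2π·0.3270)/(2π)) = 5.2117 → s = 45.2117
velocity in seg [114.3°–135.4°] (cycloidal), θ in radians: β = 6.9° = 0.1204 rad, B = 21.1° = 0.3683 rad; ds/dθ = (h/B)(1 − cos(2πβ/B)) = (28/0.3683)(1 − cos(2π·0.3270)) = 111.404840 mm/rad

s = 45.2117, ds/dθ = 111.4048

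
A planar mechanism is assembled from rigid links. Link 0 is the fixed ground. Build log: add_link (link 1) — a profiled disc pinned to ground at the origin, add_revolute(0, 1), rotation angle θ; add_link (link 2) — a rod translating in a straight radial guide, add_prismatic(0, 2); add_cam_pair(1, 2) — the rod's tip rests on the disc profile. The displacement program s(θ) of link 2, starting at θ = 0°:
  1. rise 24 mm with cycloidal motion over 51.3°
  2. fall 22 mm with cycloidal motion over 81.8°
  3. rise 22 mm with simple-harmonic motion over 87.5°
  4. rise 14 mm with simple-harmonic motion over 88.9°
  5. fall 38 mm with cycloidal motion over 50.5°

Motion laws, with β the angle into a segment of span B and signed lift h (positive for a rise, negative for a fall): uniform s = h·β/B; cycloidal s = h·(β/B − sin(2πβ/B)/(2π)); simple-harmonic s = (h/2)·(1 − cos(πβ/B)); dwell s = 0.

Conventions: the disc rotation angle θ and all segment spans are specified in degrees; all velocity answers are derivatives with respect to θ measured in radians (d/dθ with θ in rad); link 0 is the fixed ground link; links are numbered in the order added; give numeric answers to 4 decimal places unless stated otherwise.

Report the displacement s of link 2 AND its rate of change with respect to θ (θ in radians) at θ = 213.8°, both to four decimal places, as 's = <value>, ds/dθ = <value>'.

seg 1 [0°–51.3°] cycloidal, h=24: full span → s += 24 → s = 24.0000
seg 2 [51.3°–133.1°] cycloidal, h=-22: full span → s += -22 → s = 2.0000
seg 3 [133.1°–220.6°] simple-harmonic, h=22: θ=213.8° here. β=80.7, B=87.5. 22/2·(1 − cos(π·0.9223)) = 21.6738 → s = 23.6738
velocity in seg [133.1°–220.6°] (simple-harmonic), θ in radians: β = 80.7° = 1.4085 rad, B = 87.5° = 1.5272 rad; ds/dθ = (πh/(2B)) sin(πβ/B) = (π·22/(2·1.5272)) sin(π·0.9223) = 5.469967 mm/rad

s = 23.6738, ds/dθ = 5.4700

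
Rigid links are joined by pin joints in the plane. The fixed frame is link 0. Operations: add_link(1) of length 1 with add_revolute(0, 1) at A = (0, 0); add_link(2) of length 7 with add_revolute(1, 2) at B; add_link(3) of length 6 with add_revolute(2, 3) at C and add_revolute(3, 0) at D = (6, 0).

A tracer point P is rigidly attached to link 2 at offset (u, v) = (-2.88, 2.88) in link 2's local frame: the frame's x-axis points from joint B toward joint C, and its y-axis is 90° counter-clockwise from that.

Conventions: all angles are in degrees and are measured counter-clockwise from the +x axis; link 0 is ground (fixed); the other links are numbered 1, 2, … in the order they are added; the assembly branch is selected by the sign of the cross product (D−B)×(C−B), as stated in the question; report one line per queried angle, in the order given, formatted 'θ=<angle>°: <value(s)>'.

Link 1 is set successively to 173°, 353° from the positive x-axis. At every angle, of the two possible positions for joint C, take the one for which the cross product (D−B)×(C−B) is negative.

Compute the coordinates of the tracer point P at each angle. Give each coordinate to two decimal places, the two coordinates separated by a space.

A=(0,0), D=(6.00,0)
θ=173°: B = A + 1.00·(cos173°, sin173°) = (-0.9925, 0.1219)
θ=173°: |BD| = 6.9936
θ=173°: circle(B,7.00) ∩ circle(D,6.00): a=4.4262, h=5.4230
θ=173°:   candidates: C₊=(3.5275,5.4669) cross=37.926; C₋=(3.3385,-5.3774) cross=-37.926
θ=173°:   branch - wants cross < 0 → take C=(3.3385,-5.3774) (cross=-37.926)
θ=173°: ex = (C−B)/|BC| = (0.6187,-0.7856); ey = (0.7856,0.6187)
θ=173°: P = B + -2.88·ex + 2.88·ey = (-0.5119,4.1663)
θ=353°: B = A + 1.00·(cos353°, sin353°) = (0.9925, -0.1219)
θ=353°: |BD| = 5.0089
θ=353°: circle(B,7.00) ∩ circle(D,6.00): a=3.8021, h=5.8774
θ=353°:   candidates: C₊=(4.6506,5.8463) cross=29.439; C₋=(4.9366,-5.9050) cross=-29.439
θ=353°:   branch - wants cross < 0 → take C=(4.9366,-5.9050) (cross=-29.439)
θ=353°: ex = (C−B)/|BC| = (0.5634,-0.8262); ey = (0.8262,0.5634)
θ=353°: P = B + -2.88·ex + 2.88·ey = (1.7492,3.8802)

θ=173°: -0.51 4.17
θ=353°: 1.75 3.88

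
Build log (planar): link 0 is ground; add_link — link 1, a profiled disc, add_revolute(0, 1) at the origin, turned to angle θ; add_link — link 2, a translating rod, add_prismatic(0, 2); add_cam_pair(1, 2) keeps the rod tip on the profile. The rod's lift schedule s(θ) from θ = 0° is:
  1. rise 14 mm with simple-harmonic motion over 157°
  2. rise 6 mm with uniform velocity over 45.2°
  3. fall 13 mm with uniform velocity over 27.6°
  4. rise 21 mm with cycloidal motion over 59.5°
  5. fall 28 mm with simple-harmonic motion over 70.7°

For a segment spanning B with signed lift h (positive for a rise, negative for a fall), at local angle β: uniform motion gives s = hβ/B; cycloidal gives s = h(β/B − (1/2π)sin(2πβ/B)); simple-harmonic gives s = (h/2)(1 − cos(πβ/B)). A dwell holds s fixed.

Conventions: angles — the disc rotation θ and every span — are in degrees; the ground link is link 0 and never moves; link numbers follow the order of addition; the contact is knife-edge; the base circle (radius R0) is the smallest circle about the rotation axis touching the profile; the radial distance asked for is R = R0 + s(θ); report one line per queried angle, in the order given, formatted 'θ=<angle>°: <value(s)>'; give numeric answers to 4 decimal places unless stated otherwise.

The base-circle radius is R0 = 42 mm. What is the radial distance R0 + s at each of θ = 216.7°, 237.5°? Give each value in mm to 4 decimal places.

seg 1 [0°–157°] simple-harmonic, h=14: full span → s += 14 → s = 14.0000
seg 2 [157°–202.2°] uniform, h=6: full span → s += 6 → s = 20.0000
seg 3 [202.2°–229.8°] uniform, h=-13: θ=216.7° here. β=14.5, B=27.6. -13·14.5/27.6 = -6.8297 → s = 13.1703
seg 3 [202.2°–229.8°] uniform, h=-13: full span → s += -13 → s = 7.0000
seg 4 [229.8°–289.3°] cycloidal, h=21: θ=237.5° here. β=7.7, B=59.5. 21·(0.1294 − sin(2π·0.1294)/(2π)) = 0.2897 → s = 7.2897
θ=216.7°: R = R0 + s = 42 + 13.1703 = 55.1703
θ=237.5°: R = R0 + s = 42 + 7.2897 = 49.2897

θ=216.7°: 55.1703
θ=237.5°: 49.2897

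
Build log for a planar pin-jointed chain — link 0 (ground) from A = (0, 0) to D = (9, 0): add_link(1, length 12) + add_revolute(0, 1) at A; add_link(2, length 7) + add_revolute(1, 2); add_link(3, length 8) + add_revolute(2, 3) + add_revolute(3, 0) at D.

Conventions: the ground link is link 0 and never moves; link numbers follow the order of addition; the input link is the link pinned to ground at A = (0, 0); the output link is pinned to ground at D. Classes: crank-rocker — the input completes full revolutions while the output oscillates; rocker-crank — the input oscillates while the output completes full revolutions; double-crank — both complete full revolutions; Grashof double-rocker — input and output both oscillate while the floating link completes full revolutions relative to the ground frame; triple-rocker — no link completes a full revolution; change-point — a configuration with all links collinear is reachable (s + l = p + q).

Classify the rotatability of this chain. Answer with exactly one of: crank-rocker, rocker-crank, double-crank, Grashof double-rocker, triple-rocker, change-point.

lengths: ground=9, input=12, coupler=7, output=8
sorted: s=7 (shortest), l=12 (longest), p+q=17
s + l = 19 vs p + q = 17
s + l > p + q → non-Grashof → no link fully rotates → triple-rocker

triple-rocker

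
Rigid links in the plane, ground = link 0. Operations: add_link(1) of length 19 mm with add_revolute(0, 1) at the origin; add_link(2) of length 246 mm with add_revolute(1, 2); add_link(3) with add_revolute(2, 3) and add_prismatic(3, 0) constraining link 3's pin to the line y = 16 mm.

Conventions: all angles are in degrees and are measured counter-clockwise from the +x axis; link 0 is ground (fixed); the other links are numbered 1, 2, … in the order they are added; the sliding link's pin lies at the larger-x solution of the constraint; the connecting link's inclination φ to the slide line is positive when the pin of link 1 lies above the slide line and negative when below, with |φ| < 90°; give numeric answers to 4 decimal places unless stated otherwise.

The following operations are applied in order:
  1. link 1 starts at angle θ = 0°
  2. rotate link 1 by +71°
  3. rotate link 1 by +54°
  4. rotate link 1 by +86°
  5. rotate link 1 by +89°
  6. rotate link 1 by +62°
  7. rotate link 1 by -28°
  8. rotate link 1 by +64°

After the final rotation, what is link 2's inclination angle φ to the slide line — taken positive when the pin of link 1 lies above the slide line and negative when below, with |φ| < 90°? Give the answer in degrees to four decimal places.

geometry: r = 19 mm, L = 246 mm, e = 16 mm; θ starts at 0°
rotate link 1 by +71°: θ ← 0° +71° = 71°
rotate link 1 by +54°: θ ← 71° +54° = 125°
rotate link 1 by +86°: θ ← 125° +86° = 211°
rotate link 1 by +89°: θ ← 211° +89° = 300°
rotate link 1 by +62°: θ ← 300° +62° = 362°
rotate link 1 by -28°: θ ← 362° -28° = 334°
rotate link 1 by +64°: θ ← 334° +64° = 398°
h = r sin θ − e = 11.697568 − 16 = -4.302432
sin φ = h / L = -4.302432 / 246 = -0.01748956
φ = arcsin(-0.01748956) = -1.002129°

-1.0021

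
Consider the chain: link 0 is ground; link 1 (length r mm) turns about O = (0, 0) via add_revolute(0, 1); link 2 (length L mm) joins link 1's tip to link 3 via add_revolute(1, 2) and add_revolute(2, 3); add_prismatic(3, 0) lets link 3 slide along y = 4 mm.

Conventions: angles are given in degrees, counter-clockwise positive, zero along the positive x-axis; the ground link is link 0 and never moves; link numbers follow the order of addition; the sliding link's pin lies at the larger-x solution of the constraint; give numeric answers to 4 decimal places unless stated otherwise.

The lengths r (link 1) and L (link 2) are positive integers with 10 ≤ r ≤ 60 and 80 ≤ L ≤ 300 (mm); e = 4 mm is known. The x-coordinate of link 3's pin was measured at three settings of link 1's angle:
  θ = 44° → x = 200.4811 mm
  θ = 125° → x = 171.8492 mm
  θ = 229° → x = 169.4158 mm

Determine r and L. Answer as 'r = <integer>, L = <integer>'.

constraint per measurement: (x − r cos θ)² + (r sin θ − e)² = L²
subtracting the θ₁ and θ₂ equations cancels the r² and L² terms:
r = (x₁² − x₂²) / (2[(x₁cos θ₁ + e sin θ₁) − (x₂cos θ₂ + e sin θ₂)]) = 22.0000 → r = 22
L² = (x₁ − r cos θ₁)² + (r sin θ₁ − e)² = 34224.9941 → L = 185.0000 → L = 185
check at θ₃=229°: x = 169.4158 (printed 169.4158) ✓

r = 22, L = 185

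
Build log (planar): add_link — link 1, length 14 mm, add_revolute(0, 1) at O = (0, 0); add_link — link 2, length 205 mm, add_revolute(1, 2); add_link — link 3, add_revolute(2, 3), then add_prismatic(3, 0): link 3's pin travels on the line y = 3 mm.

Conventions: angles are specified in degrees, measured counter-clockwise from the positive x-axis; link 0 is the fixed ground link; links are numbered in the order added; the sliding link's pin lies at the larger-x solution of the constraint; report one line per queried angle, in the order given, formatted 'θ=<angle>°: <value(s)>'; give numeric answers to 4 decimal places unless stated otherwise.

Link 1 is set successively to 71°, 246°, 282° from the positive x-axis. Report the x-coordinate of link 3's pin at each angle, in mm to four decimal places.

geometry: r = 14 mm, L = 205 mm, e = 3 mm
θ=71°: crank pin P = (r cos θ, r sin θ) = (4.557954, 13.237260)
θ=71°: h = r sin θ − e = 13.237260 − 3 = 10.237260
θ=71°: x = r cos θ + √(L² − h²) = 4.557954 + 204.744227 = 209.302181
θ=246°: crank pin P = (r cos θ, r sin θ) = (-5.694313, -12.789636)
θ=246°: h = r sin θ − e = -12.789636 − 3 = -15.789636
θ=246°: x = r cos θ + √(L² − h²) = -5.694313 + 204.391016 = 198.696703
θ=282°: crank pin P = (r cos θ, r sin θ) = (2.910764, -13.694066)
θ=282°: h = r sin θ − e = -13.694066 − 3 = -16.694066
θ=282°: x = r cos θ + √(L² − h²) = 2.910764 + 204.319133 = 207.229897

θ=71°: 209.3022
θ=246°: 198.6967
θ=282°: 207.2299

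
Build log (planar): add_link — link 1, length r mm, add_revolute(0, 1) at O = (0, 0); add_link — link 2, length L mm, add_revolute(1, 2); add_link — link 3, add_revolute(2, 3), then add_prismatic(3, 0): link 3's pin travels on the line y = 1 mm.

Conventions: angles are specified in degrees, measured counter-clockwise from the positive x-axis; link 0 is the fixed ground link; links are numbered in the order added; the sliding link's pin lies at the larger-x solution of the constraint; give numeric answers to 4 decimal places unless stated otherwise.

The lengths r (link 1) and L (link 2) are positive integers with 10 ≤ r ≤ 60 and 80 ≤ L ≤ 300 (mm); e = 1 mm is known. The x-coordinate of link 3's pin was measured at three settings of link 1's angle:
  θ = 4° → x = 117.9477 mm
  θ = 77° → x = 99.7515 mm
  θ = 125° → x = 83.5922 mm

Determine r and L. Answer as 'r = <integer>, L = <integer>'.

constraint per measurement: (x − r cos θ)² + (r sin θ − e)² = L²
subtracting the θ₁ and θ₂ equations cancels the r² and L² terms:
r = (x₁² − x₂²) / (2[(x₁cos θ₁ + e sin θ₁) − (x₂cos θ₂ + e sin θ₂)]) = 21.0000 → r = 21
L² = (x₁ − r cos θ₁)² + (r sin θ₁ − e)² = 9408.9940 → L = 97.0000 → L = 97
check at θ₃=125°: x = 83.5922 (printed 83.5922) ✓

r = 21, L = 97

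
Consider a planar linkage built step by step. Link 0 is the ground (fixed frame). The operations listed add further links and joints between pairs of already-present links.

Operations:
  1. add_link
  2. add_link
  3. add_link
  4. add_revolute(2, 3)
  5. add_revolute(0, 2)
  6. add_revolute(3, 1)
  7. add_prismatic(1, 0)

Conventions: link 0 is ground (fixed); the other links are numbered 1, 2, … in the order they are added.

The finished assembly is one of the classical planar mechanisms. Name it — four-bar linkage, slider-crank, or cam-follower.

links: 4 (incl. ground); joints: 3 revolute, 1 prismatic, 0 higher (cam) pair, forming one closed loop
4 links, 3 revolutes + 1 prismatic in one loop → slider-crank

slider-crank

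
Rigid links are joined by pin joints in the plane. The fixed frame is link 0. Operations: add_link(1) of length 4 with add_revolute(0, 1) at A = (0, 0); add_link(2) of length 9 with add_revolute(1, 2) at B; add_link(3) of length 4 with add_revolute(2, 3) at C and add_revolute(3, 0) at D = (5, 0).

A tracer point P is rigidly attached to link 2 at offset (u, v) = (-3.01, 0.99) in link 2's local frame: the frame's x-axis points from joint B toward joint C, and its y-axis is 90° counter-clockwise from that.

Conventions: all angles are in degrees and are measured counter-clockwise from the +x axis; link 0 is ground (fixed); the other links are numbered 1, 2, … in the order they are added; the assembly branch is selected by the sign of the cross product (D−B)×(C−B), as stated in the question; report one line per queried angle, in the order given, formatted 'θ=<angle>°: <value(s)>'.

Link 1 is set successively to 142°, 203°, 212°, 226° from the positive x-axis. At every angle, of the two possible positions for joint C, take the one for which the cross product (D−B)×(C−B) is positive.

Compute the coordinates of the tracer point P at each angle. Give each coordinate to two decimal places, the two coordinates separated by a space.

A=(0,0), D=(5.00,0)
θ=142°: B = A + 4.00·(cos142°, sin142°) = (-3.1520, 2.4626)
θ=142°: |BD| = 8.5159
θ=142°: circle(B,9.00) ∩ circle(D,4.00): a=8.0743, h=3.9756
θ=142°:   candidates: C₊=(5.7270,3.9334) cross=33.855; C₋=(3.4277,-3.6780) cross=-33.855
θ=142°:   branch + wants cross > 0 → take C=(5.7270,3.9334) (cross=33.855)
θ=142°: ex = (C−B)/|BC| = (0.9866,0.1634); ey = (-0.1634,0.9866)
θ=142°: P = B + -3.01·ex + 0.99·ey = (-6.2834,2.9475)
θ=203°: B = A + 4.00·(cos203°, sin203°) = (-3.6820, -1.5629)
θ=203°: |BD| = 8.8216
θ=203°: circle(B,9.00) ∩ circle(D,4.00): a=8.0949, h=3.9334
θ=203°:   candidates: C₊=(3.5880,3.7425) cross=34.699; C₋=(4.9817,-4.0000) cross=-34.699
θ=203°:   branch + wants cross > 0 → take C=(3.5880,3.7425) (cross=34.699)
θ=203°: ex = (C−B)/|BC| = (0.8078,0.5895); ey = (-0.5895,0.8078)
θ=203°: P = B + -3.01·ex + 0.99·ey = (-6.6970,-2.5376)
θ=212°: B = A + 4.00·(cos212°, sin212°) = (-3.3922, -2.1197)
θ=212°: |BD| = 8.6557
θ=212°: circle(B,9.00) ∩ circle(D,4.00): a=8.0826, h=3.9587
θ=212°:   candidates: C₊=(3.4749,3.6978) cross=34.266; C₋=(5.4137,-3.9785) cross=-34.266
θ=212°:   branch + wants cross > 0 → take C=(3.4749,3.6978) (cross=34.266)
θ=212°: ex = (C−B)/|BC| = (0.7630,0.6464); ey = (-0.6464,0.7630)
θ=212°: P = B + -3.01·ex + 0.99·ey = (-6.3288,-3.3099)
θ=226°: B = A + 4.00·(cos226°, sin226°) = (-2.7786, -2.8774)
θ=226°: |BD| = 8.2938
θ=226°: circle(B,9.00) ∩ circle(D,4.00): a=8.0655, h=3.9935
θ=226°:   candidates: C₊=(3.4005,3.6663) cross=33.121; C₋=(6.1714,-3.8246) cross=-33.121
θ=226°:   branch + wants cross > 0 → take C=(3.4005,3.6663) (cross=33.121)
θ=226°: ex = (C−B)/|BC| = (0.6866,0.7271); ey = (-0.7271,0.6866)
θ=226°: P = B + -3.01·ex + 0.99·ey = (-5.5650,-4.3861)

θ=142°: -6.28 2.95
θ=203°: -6.70 -2.54
θ=212°: -6.33 -3.31
θ=226°: -5.56 -4.39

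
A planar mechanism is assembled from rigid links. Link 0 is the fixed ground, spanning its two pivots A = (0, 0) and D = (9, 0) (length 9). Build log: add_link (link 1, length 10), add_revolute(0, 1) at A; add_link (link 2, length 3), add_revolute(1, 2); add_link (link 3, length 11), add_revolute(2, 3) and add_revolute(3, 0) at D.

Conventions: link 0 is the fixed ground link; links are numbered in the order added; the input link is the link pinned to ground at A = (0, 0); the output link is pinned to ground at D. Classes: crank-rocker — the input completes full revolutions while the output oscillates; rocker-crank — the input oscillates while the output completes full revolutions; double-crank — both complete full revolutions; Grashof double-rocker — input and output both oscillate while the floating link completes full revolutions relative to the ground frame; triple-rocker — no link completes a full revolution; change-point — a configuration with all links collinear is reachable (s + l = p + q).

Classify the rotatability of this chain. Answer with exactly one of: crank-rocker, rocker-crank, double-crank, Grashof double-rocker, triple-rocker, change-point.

lengths: ground=9, input=10, coupler=3, output=11
sorted: s=3 (shortest), l=11 (longest), p+q=19
s + l = 14 vs p + q = 19
s + l < p + q (Grashof) with shortest = coupler link → Grashof double-rocker

Grashof double-rocker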